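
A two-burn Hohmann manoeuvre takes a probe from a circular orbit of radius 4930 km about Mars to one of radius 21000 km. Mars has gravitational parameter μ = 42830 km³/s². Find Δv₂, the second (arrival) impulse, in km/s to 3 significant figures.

Semi-major axis of the transfer orbit: a_t = (4930 + 21000)/2 = 12965 km.
Circular speed at r = 21000 km: v_c = √(μ/r) = 1.42812 km/s.
Transfer-orbit speed at the same r (vis-viva, a = a_t): v_t = √[μ(2/r − 1/a_t)] = 0.880646 km/s.
Δv₂ = |v_t − v_c| = |0.880646 − 1.42812| = 0.5475 km/s.

Δv₂ = 0.547 km/s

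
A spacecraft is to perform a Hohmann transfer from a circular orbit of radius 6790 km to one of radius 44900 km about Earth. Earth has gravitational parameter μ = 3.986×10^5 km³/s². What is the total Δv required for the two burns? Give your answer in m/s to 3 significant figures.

Δv = 3890 m/s

Semi-major axis of the transfer orbit: a_t = (6790 + 44900)/2 = 25845 km.
At r₁ the circular-orbit speed is v₁ = √(μ/r₁) = 7.6619 km/s.
Transfer-orbit speed at r₁ (v² = μ(2/r − 1/a)): v_p = √[μ(2/r₁ − 1/a_t)] = 10.099 km/s.
First burn Δv₁ = |v_p − v₁| = 2.437 km/s.
Circular speed at r₂: v₂ = √(μ/r₂) = 2.9795 km/s.
Transfer-orbit speed at r₂: v_a = √[μ(2/r₂ − 1/a_t)] = 1.5272 km/s.
Second burn Δv₂ = |v₂ − v_a| = 1.452 km/s.
Δv = Δv₁ + Δv₂ = 2.437 + 1.452 = 3.889 km/s.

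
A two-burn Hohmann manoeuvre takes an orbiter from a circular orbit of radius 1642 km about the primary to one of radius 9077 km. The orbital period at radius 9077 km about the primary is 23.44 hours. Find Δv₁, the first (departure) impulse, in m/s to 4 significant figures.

Δv₁ = 478.9 m/s

From Kepler's third law T² = 4π²r³/μ at r = 9077 km, T = 23.44 hours = 23.44 × 3600 s = 84384 s: μ = 4π²r³/T² = 4146.36 km³/s².
Semi-major axis of the transfer orbit: a_t = (1642 + 9077)/2 = 5359.5 km.
On the circular orbit at r = 1642 km, v_c = √(μ/r) = 1.5891 km/s.
Vis-viva on the transfer ellipse at r = 1642 km gives v_t = √[μ(2/r − 1/a_t)] = 2.0680 km/s.
Δv₁ = |v_t − v_c| = |2.0680 − 1.5891| = 0.4789 km/s.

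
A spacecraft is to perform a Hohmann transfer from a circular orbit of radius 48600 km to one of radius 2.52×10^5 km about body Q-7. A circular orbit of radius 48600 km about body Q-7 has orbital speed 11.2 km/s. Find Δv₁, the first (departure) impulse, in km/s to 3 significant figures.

From the circular-orbit relation v² = μ/r at r = 48600 km: μ = v²r = (11.2)² × 48600 = 6.09638×10^6 km³/s².
Semi-major axis of the transfer orbit: a_t = (48600 + 2.520×10^5)/2 = 1.503×10^5 km.
On the circular orbit at r = 48600 km, v_c = √(μ/r) = 11.200 km/s.
Transfer-orbit speed at the same r (vis-viva, a = a_t): v_t = √[μ(2/r − 1/a_t)] = 14.502 km/s.
Δv₁ = |v_t − v_c| = |14.502 − 11.200| = 3.302 km/s.

Δv₁ = 3.30 km/s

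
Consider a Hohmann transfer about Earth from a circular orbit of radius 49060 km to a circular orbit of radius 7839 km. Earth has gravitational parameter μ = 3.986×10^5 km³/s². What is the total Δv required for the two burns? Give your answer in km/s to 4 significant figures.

Δv = 3.587 km/s

The Hohmann ellipse has a_t = (r₁ + r₂)/2 = 28449.5 km.
Circular speed at r₁: v₁ = √(μ/r₁) = √(3.986×10^5/49060) = 2.850 km/s.
On the transfer ellipse at r₁, vis-viva equation gives v_a = √[μ(2/r₁ − 1/a_t)] = 1.496 km/s.
First burn Δv₁ = |v_a − v₁| = 1.354 km/s.
Circular speed at r₂: v₂ = √(μ/r₂) = 7.131 km/s.
Transfer-orbit speed at r₂: v_p = √[μ(2/r₂ − 1/a_t)] = 9.364 km/s.
Second burn Δv₂ = |v₂ − v_p| = 2.233 km/s.
Total Δv = Δv₁ + Δv₂ = 3.587 km/s.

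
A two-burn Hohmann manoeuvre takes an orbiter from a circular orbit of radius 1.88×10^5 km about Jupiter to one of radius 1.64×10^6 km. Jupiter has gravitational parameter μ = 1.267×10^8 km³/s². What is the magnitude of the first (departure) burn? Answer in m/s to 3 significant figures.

Δv₁ = 8810 m/s

The Hohmann ellipse has a_t = (r₁ + r₂)/2 = 9.140×10^5 km.
On the circular orbit at r = 1.880×10^5 km, v_c = √(μ/r) = 25.960 km/s.
Transfer-orbit speed at the same r (vis-viva, a = a_t): v_t = √[μ(2/r − 1/a_t)] = 34.774 km/s.
Δv₁ = |v_t − v_c| = |34.774 − 25.960| = 8.814 km/s.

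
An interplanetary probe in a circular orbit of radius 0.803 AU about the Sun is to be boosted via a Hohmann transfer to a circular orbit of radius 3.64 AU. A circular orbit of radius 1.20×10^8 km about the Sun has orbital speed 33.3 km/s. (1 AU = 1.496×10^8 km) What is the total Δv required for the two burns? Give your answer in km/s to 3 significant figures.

Δv = 15.6 km/s

From the circular-orbit relation v² = μ/r at r = 1.20×10^8 km: μ = v²r = (33.3)² × 1.20×10^8 = 1.33067×10^11 km³/s².
In km: r₁ = 0.803 × 1.496×10^8 = 1.201288×10^8 km; r₂ = 3.64 × 1.496×10^8 = 5.44544×10^8 km.
The Hohmann ellipse has a_t = (r₁ + r₂)/2 = 3.323364×10^8 km.
At r₁ the circular-orbit speed is v₁ = √(μ/r₁) = 33.28214 km/s.
Transfer-orbit speed at r₁ (vis-viva equation): v_p = √[μ(2/r₁ − 1/a_t)] = 42.60287 km/s.
First burn Δv₁ = |v_p − v₁| = 9.3207 km/s.
Circular speed at r₂: v₂ = √(μ/r₂) = 15.63214 km/s.
Transfer-orbit speed at r₂: v_a = √[μ(2/r₂ − 1/a_t)] = 9.398380 km/s.
Second burn Δv₂ = |v₂ − v_a| = 6.2338 km/s.
Total Δv = Δv₁ + Δv₂ = 15.55 km/s.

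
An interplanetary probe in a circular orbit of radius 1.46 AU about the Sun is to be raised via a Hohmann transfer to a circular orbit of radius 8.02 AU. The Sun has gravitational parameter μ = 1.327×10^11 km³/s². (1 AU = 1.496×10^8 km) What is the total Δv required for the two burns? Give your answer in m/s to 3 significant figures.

In km: r₁ = 1.46 × 1.496×10^8 = 2.18416×10^8 km; r₂ = 8.02 × 1.496×10^8 = 1.199792×10^9 km.
Transfer-ellipse semi-major axis a_t = (r₁ + r₂)/2 = (2.18416×10^8 + 1.199792×10^9)/2 = 7.09104×10^8 km.
Circular speed at r₁: v₁ = √(μ/r₁) = √(1.327×10^11/2.18416×10^8) = 24.649 km/s.
Transfer-orbit speed at r₁ (v² = μ(2/r − 1/a)): v_p = √[μ(2/r₁ − 1/a_t)] = 32.062 km/s.
First burn Δv₁ = |v_p − v₁| = 7.413 km/s.
At r₂, v₂ = √(μ/r₂) = 10.517 km/s.
Transfer-orbit speed at r₂: v_a = √[μ(2/r₂ − 1/a_t)] = 5.8367 km/s.
Second burn Δv₂ = |v₂ − v_a| = 4.680 km/s.
Δv = Δv₁ + Δv₂ = 7.413 + 4.680 = 12.09 km/s.

Δv = 12100 m/s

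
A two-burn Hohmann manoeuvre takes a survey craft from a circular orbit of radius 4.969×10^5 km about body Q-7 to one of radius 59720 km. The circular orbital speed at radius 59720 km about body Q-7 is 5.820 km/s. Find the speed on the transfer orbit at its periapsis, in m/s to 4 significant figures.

v = 7777 m/s

From the circular-orbit relation v² = μ/r at r = 59720 km: μ = v²r = (5.820)² × 59720 = 2.02286×10^6 km³/s².
Transfer-ellipse semi-major axis a_t = (r₁ + r₂)/2 = (4.969×10^5 + 59720)/2 = 2.7831×10^5 km.
The periapsis of the transfer ellipse is at r = 59720 km.
Applying v² = μ(2/r − 1/a_t): v = 7.777 km/s.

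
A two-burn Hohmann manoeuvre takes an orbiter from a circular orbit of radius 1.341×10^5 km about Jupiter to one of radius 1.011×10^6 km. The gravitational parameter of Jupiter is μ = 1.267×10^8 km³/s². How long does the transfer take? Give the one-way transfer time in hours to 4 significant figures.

t = 33.59 hours

The Hohmann ellipse has a_t = (r₁ + r₂)/2 = 5.7255×10^5 km.
By Kepler's third law the transfer-orbit period is T = 2π√(a_t³/μ), so t = T/2 = 1.2092×10^5 s.
Converting: 1.2092×10^5 s ÷ 3600 s/hour = 33.59 hours.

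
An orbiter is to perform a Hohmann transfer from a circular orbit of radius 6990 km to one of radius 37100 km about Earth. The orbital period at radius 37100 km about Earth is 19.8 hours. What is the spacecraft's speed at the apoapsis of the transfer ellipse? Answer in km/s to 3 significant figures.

v = 1.84 km/s

From Kepler's third law T² = 4π²r³/μ at r = 37100 km, T = 19.8 hours = 19.8 × 3600 s = 71280 s: μ = 4π²r³/T² = 3.96777×10^5 km³/s².
Semi-major axis of the transfer orbit: a_t = (6990 + 37100)/2 = 22045 km.
At apoapsis, r = 37100 km.
From the vis-viva equation, v = √[μ(2/r − 1/a_t)] = 1.841 km/s.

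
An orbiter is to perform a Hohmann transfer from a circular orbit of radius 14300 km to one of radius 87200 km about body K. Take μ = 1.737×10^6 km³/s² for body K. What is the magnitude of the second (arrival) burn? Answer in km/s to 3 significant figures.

Δv₂ = 2.09 km/s

The Hohmann ellipse has a_t = (r₁ + r₂)/2 = 50750 km.
Circular speed at r = 87200 km: v_c = √(μ/r) = 4.463 km/s.
Transfer-orbit speed at the same r (vis-viva, a = a_t): v_t = √[μ(2/r − 1/a_t)] = 2.369 km/s.
Δv₂ = |v_t − v_c| = |2.369 − 4.463| = 2.094 km/s.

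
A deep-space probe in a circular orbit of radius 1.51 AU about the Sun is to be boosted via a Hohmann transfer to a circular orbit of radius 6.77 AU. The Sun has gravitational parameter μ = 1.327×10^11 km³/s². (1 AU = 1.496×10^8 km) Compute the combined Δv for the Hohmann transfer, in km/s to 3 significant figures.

In km: r₁ = 1.51 × 1.496×10^8 = 2.25896×10^8 km; r₂ = 6.77 × 1.496×10^8 = 1.012792×10^9 km.
Semi-major axis of the transfer orbit: a_t = (2.25896×10^8 + 1.012792×10^9)/2 = 6.19344×10^8 km.
At r₁ the circular-orbit speed is v₁ = √(μ/r₁) = 24.237 km/s.
Transfer-orbit speed at r₁ (vis-viva): v_p = √[μ(2/r₁ − 1/a_t)] = 30.994 km/s.
First burn Δv₁ = |v_p − v₁| = 6.757 km/s.
Circular speed at r₂: v₂ = √(μ/r₂) = 11.447 km/s.
Transfer-orbit speed at r₂: v_a = √[μ(2/r₂ − 1/a_t)] = 6.9130 km/s.
Second burn Δv₂ = |v₂ − v_a| = 4.534 km/s.
Δv = Δv₁ + Δv₂ = 6.757 + 4.534 = 11.29 km/s.

Δv = 11.3 km/s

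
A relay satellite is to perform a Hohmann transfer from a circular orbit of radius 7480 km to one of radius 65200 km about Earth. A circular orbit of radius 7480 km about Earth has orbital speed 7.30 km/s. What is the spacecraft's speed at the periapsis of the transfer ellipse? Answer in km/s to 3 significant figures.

From the circular-orbit relation v² = μ/r at r = 7480 km: μ = v²r = (7.30)² × 7480 = 3.98609×10^5 km³/s².
Semi-major axis of the transfer orbit: a_t = (7480 + 65200)/2 = 36340 km.
At periapsis, r = 7480 km.
From the vis-viva equation, v = √[μ(2/r − 1/a_t)] = 9.778 km/s.

v = 9.78 km/s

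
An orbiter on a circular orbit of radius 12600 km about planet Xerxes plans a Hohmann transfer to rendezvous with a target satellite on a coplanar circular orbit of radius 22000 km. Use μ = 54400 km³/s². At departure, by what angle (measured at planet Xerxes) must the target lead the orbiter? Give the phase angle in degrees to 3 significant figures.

φ = 54.5°

Transfer-ellipse semi-major axis a_t = (r₁ + r₂)/2 = (12600 + 22000)/2 = 17300 km.
The half-period of the transfer ellipse is t = π√(a_t³/μ) = 30650 s.
The target's mean motion on its circular orbit is ω₂ = √(μ/r₂³) = 7.148×10^-5 rad/s.
Angle swept by the target during transfer: ω₂·t = 2.191 rad = 125.5°.
The orbiter traverses 180° on the transfer ellipse, so the target must lead by 180° − 125.5° = 54.5°.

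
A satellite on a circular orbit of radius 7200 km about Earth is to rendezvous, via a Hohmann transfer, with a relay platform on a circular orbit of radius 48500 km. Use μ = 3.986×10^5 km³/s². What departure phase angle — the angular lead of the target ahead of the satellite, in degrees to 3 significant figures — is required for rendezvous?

Transfer-ellipse semi-major axis a_t = (r₁ + r₂)/2 = (7200 + 48500)/2 = 27850 km.
The half-period of the transfer ellipse is t = π√(a_t³/μ) = 23130 s.
Target angular speed ω₂ = √(μ/r₂³) = 5.911×10^-5 rad/s.
Angle swept by the target during transfer: ω₂·t = 1.367 rad = 78.32°.
Arrival is 180° from departure on the ellipse, so φ = 180° − 78.32° = 102°.

φ = 102°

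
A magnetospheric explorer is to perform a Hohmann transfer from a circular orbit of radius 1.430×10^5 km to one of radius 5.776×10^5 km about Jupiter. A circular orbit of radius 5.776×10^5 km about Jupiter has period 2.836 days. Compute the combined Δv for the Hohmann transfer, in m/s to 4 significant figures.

Δv = 13400 m/s

From Kepler's third law T² = 4π²r³/μ at r = 5.776×10^5 km, T = 2.836 days = 2.836 × 86400 s = 2.450304×10^5 s: μ = 4π²r³/T² = 1.26707×10^8 km³/s².
Semi-major axis of the transfer orbit: a_t = (1.430×10^5 + 5.776×10^5)/2 = 3.603×10^5 km.
At r₁ the circular-orbit speed is v₁ = √(μ/r₁) = 29.767 km/s.
Transfer-orbit speed at r₁ (vis-viva): v_p = √[μ(2/r₁ − 1/a_t)] = 37.689 km/s.
First burn Δv₁ = |v_p − v₁| = 7.922 km/s.
Circular speed at r₂: v₂ = √(μ/r₂) = 14.811 km/s.
Transfer-orbit speed at r₂: v_a = √[μ(2/r₂ − 1/a_t)] = 9.3309 km/s.
Second burn Δv₂ = |v₂ − v_a| = 5.480 km/s.
Δv = Δv₁ + Δv₂ = 7.922 + 5.480 = 13.40 km/s.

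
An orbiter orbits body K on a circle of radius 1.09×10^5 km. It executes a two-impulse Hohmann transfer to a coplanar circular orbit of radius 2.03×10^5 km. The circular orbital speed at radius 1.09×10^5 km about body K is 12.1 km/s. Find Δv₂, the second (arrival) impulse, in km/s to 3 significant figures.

From the circular-orbit relation v² = μ/r at r = 1.09×10^5 km: μ = v²r = (12.1)² × 1.09×10^5 = 1.59587×10^7 km³/s².
Transfer-ellipse semi-major axis a_t = (r₁ + r₂)/2 = (1.090×10^5 + 2.030×10^5)/2 = 1.560×10^5 km.
On the circular orbit at r = 2.030×10^5 km, v_c = √(μ/r) = 8.866 km/s.
Transfer-orbit speed at the same r (vis-viva, a = a_t): v_t = √[μ(2/r − 1/a_t)] = 7.411 km/s.
Δv₂ = |v_t − v_c| = |7.411 − 8.866| = 1.455 km/s.

Δv₂ = 1.46 km/s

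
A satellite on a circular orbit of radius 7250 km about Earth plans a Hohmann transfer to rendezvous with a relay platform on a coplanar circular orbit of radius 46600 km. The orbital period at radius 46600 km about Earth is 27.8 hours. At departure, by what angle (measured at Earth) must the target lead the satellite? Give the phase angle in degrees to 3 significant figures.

φ = 101°

From Kepler's third law T² = 4π²r³/μ at r = 46600 km, T = 27.8 hours = 27.8 × 3600 s = 1.0008×10^5 s: μ = 4π²r³/T² = 3.98862×10^5 km³/s².
Semi-major axis of the transfer orbit: a_t = (7250 + 46600)/2 = 26925 km.
The half-period of the transfer ellipse is t = π√(a_t³/μ) = 21977 s.
The target's mean motion on its circular orbit is ω₂ = √(μ/r₂³) = 6.2782×10^-5 rad/s.
Angle swept by the target during transfer: ω₂·t = 1.37976 rad = 79.05°.
The satellite traverses 180° on the transfer ellipse, so the target must lead by 180° − 79.05° = 101°.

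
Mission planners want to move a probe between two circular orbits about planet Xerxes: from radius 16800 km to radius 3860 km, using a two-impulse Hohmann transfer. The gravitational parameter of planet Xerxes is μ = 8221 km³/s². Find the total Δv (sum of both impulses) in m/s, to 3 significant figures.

The Hohmann ellipse has a_t = (r₁ + r₂)/2 = 10330 km.
Circular speed at r₁: v₁ = √(μ/r₁) = √(8221/16800) = 0.699532 km/s.
Transfer-orbit speed at r₁ (vis-viva equation): v_a = √[μ(2/r₁ − 1/a_t)] = 0.427613 km/s.
First burn Δv₁ = |v_a − v₁| = 0.271919 km/s.
At r₂, v₂ = √(μ/r₂) = 1.459381 km/s.
Transfer-orbit speed at r₂: v_p = √[μ(2/r₂ − 1/a_t)] = 1.861115 km/s.
Second burn Δv₂ = |v₂ − v_p| = 0.401734 km/s.
Δv = Δv₁ + Δv₂ = 0.271919 + 0.401734 = 0.6737 km/s.

Δv = 674 m/s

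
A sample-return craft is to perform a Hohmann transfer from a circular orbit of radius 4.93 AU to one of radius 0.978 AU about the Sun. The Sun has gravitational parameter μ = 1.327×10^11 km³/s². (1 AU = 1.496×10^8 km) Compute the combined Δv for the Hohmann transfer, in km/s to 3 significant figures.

In km: r₁ = 4.93 × 1.496×10^8 = 7.37528×10^8 km; r₂ = 0.978 × 1.496×10^8 = 1.463088×10^8 km.
Transfer-ellipse semi-major axis a_t = (r₁ + r₂)/2 = (7.37528×10^8 + 1.463088×10^8)/2 = 4.419184×10^8 km.
Circular speed at r₁: v₁ = √(μ/r₁) = √(1.327×10^11/7.37528×10^8) = 13.414 km/s.
Transfer-orbit speed at r₁ (vis-viva): v_a = √[μ(2/r₁ − 1/a_t)] = 7.7181 km/s.
First burn Δv₁ = |v_a − v₁| = 5.696 km/s.
At r₂, v₂ = √(μ/r₂) = 30.12 km/s.
Transfer-orbit speed at r₂: v_p = √[μ(2/r₂ − 1/a_t)] = 38.91 km/s.
Second burn Δv₂ = |v₂ − v_p| = 8.790 km/s.
Δv = Δv₁ + Δv₂ = 5.696 + 8.790 = 14.49 km/s.

Δv = 14.5 km/s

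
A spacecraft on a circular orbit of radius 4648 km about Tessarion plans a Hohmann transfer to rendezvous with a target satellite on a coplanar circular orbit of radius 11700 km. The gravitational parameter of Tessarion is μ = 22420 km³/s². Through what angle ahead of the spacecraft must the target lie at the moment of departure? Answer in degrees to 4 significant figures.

φ = 74.89°

Semi-major axis of the transfer orbit: a_t = (4648 + 11700)/2 = 8174 km.
The half-period of the transfer ellipse is t = π√(a_t³/μ) = 15505.4 s.
The target's mean motion on its circular orbit is ω₂ = √(μ/r₂³) = 1.18315×10^-4 rad/s.
Angle swept by the target during transfer: ω₂·t = 1.8345 rad = 105.11°.
Arrival is 180° from departure on the ellipse, so φ = 180° − 105.11° = 74.89°.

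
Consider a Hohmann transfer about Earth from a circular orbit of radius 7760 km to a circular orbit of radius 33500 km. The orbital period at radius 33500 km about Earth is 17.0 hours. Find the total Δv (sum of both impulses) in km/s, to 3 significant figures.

From Kepler's third law T² = 4π²r³/μ at r = 33500 km, T = 17.0 hours = 17.0 × 3600 s = 61200 s: μ = 4π²r³/T² = 3.96270×10^5 km³/s².
Semi-major axis of the transfer orbit: a_t = (7760 + 33500)/2 = 20630 km.
At r₁ the circular-orbit speed is v₁ = √(μ/r₁) = 7.146 km/s.
Transfer-orbit speed at r₁ (vis-viva equation): v_p = √[μ(2/r₁ − 1/a_t)] = 9.106 km/s.
First burn Δv₁ = |v_p − v₁| = 1.960 km/s.
Circular speed at r₂: v₂ = √(μ/r₂) = 3.439 km/s.
Transfer-orbit speed at r₂: v_a = √[μ(2/r₂ − 1/a_t)] = 2.109 km/s.
Second burn Δv₂ = |v₂ − v_a| = 1.330 km/s.
Total Δv = Δv₁ + Δv₂ = 3.290 km/s.

Δv = 3.29 km/s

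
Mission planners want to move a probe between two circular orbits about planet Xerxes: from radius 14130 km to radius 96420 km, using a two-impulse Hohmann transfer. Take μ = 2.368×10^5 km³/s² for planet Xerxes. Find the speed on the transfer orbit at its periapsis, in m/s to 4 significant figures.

v = 5407 m/s

Transfer-ellipse semi-major axis a_t = (r₁ + r₂)/2 = (14130 + 96420)/2 = 55275 km.
The periapsis of the transfer ellipse is at r = 14130 km.
From the vis-viva equation, v = √[μ(2/r − 1/a_t)] = 5.407 km/s.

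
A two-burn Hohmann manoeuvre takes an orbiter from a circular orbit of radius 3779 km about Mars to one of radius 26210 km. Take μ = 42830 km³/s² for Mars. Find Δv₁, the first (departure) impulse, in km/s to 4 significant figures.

Δv₁ = 1.084 km/s

The Hohmann ellipse has a_t = (r₁ + r₂)/2 = 14994.5 km.
Circular speed at r = 3779 km: v_c = √(μ/r) = 3.367 km/s.
Transfer-orbit speed at the same r (vis-viva, a = a_t): v_t = √[μ(2/r − 1/a_t)] = 4.451 km/s.
Δv₁ = |v_t − v_c| = |4.451 − 3.367| = 1.084 km/s.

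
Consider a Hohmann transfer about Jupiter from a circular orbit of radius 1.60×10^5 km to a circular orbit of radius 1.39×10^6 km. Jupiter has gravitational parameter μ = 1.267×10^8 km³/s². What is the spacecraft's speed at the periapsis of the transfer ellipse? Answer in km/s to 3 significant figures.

Transfer-ellipse semi-major axis a_t = (r₁ + r₂)/2 = (1.600×10^5 + 1.390×10^6)/2 = 7.750×10^5 km.
At periapsis, r = 1.600×10^5 km.
Applying v² = μ(2/r − 1/a_t): v = 37.69 km/s.

v = 37.7 km/s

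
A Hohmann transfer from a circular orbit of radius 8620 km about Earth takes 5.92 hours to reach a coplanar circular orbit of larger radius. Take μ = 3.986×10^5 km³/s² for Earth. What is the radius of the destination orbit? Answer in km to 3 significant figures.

Transfer time t = 5.92 hours = 21312 s, and t = π√(a_t³/μ).
So a_t = (μ t²/π²)^(1/3) = (3.986×10^5 × (21312)² / π²)^(1/3) = 26373 km.
Since a_t = (r₁ + r₂)/2, r₂ = 2a_t − r₁ = 2×26373 − 8620 = 44126 km.

r₂ = 44100 km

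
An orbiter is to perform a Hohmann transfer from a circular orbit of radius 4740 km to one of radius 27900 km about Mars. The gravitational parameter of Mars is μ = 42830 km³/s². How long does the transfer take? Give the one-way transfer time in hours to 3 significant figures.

t = 8.79 hours

Transfer-ellipse semi-major axis a_t = (r₁ + r₂)/2 = (4740 + 27900)/2 = 16320 km.
By Kepler's third law the transfer-orbit period is T = 2π√(a_t³/μ), so t = T/2 = 31650 s.
Converting: 31650 s ÷ 3600 s/hour = 8.79 hours.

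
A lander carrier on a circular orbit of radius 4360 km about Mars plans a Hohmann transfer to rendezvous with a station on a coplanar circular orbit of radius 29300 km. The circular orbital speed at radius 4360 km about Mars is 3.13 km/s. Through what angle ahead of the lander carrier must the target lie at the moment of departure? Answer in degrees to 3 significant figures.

From the circular-orbit relation v² = μ/r at r = 4360 km: μ = v²r = (3.13)² × 4360 = 42714.5 km³/s².
The Hohmann ellipse has a_t = (r₁ + r₂)/2 = 16830 km.
The half-period of the transfer ellipse is t = π√(a_t³/μ) = 33188.6 s.
Target angular speed ω₂ = √(μ/r₂³) = 4.12084×10^-5 rad/s.
Angle swept by the target during transfer: ω₂·t = 1.3676 rad = 78.36°.
Arrival is 180° from departure on the ellipse, so φ = 180° − 78.36° = 102°.

φ = 102°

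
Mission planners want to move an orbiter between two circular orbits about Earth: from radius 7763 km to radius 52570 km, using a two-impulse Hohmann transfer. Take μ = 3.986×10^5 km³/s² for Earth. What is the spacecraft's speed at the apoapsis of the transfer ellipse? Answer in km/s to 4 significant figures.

Transfer-ellipse semi-major axis a_t = (r₁ + r₂)/2 = (7763 + 52570)/2 = 30166.5 km.
At apoapsis, r = 52570 km.
Vis-viva: v = √[μ(2/r − 1/a_t)] = √[3.986×10^5 × (2/52570 − 1/30166.5)] = 1.397 km/s.

v = 1.397 km/s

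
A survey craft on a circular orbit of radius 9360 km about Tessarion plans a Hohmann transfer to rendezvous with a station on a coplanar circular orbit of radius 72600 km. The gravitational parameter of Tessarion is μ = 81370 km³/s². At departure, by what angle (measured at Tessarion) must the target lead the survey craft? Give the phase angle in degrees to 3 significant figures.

The Hohmann ellipse has a_t = (r₁ + r₂)/2 = 40980 km.
Transfer time t = π√(a_t³/μ) = 91364 s.
Target angular speed ω₂ = √(μ/r₂³) = 1.4582×10^-5 rad/s.
Angle swept by the target during transfer: ω₂·t = 1.3323 rad = 76.34°.
The survey craft traverses 180° on the transfer ellipse, so the target must lead by 180° − 76.34° = 104°.

φ = 104°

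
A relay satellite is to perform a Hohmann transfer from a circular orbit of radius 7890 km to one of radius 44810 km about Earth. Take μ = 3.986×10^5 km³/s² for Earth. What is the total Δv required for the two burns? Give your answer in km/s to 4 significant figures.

Δv = 3.512 km/s

The Hohmann ellipse has a_t = (r₁ + r₂)/2 = 26350 km.
Circular speed at r₁: v₁ = √(μ/r₁) = √(3.986×10^5/7890) = 7.1077 km/s.
On the transfer ellipse at r₁, vis-viva equation gives v_p = √[μ(2/r₁ − 1/a_t)] = 9.2689 km/s.
First burn Δv₁ = |v_p − v₁| = 2.1612 km/s.
Circular speed at r₂: v₂ = √(μ/r₂) = 2.9825 km/s.
Transfer-orbit speed at r₂: v_a = √[μ(2/r₂ − 1/a_t)] = 1.6320 km/s.
Second burn Δv₂ = |v₂ − v_a| = 1.3505 km/s.
Total Δv = Δv₁ + Δv₂ = 3.512 km/s.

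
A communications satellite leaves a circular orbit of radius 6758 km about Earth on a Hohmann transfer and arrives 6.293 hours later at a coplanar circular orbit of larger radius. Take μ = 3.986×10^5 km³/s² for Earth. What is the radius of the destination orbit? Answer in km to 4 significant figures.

r₂ = 48180 km

Transfer time t = 6.293 hours = 22654.8 s, and t = π√(a_t³/μ).
So a_t = (μ t²/π²)^(1/3) = (3.986×10^5 × (22654.8)² / π²)^(1/3) = 27470 km.
Since a_t = (r₁ + r₂)/2, r₂ = 2a_t − r₁ = 2×27470 − 6758 = 48182 km.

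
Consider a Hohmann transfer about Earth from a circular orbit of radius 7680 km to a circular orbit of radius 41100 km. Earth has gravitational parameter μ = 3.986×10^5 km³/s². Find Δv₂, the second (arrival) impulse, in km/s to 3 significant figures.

The Hohmann ellipse has a_t = (r₁ + r₂)/2 = 24390 km.
On the circular orbit at r = 41100 km, v_c = √(μ/r) = 3.1142 km/s.
Vis-viva on the transfer ellipse at r = 41100 km gives v_t = √[μ(2/r − 1/a_t)] = 1.7475 km/s.
Δv₂ = |v_t − v_c| = |1.7475 − 3.1142| = 1.367 km/s.

Δv₂ = 1.37 km/s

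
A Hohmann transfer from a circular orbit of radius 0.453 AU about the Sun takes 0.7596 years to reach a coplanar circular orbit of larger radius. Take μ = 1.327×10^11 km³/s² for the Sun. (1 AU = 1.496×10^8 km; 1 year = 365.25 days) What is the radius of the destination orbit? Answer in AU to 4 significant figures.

r₂ = 2.190 AU

In km: r₁ = 0.453 × 1.496×10^8 = 6.77688×10^7 km.
Transfer time t = 0.7596 years × 365.25 × 86400 s = 2.397115296×10^7 s, and t = π√(a_t³/μ).
So a_t = (μ t²/π²)^(1/3) = (1.327×10^11 × (2.397115296×10^7)² / π²)^(1/3) = 1.9769×10^8 km.
Since a_t = (r₁ + r₂)/2, r₂ = 2a_t − r₁ = 2×1.9769×10^8 − 6.77688×10^7 = 3.276112×10^8 km.
In AU: r₂ = 3.276112×10^8 / 1.496×10^8 = 2.190 AU.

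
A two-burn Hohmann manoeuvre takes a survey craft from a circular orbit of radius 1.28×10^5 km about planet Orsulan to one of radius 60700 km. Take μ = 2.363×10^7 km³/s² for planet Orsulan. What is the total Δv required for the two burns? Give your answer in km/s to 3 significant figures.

Δv = 5.94 km/s

The Hohmann ellipse has a_t = (r₁ + r₂)/2 = 94350 km.
At r₁ the circular-orbit speed is v₁ = √(μ/r₁) = 13.587 km/s.
On the transfer ellipse at r₁, vis-viva gives v_a = √[μ(2/r₁ − 1/a_t)] = 10.898 km/s.
First burn Δv₁ = |v_a − v₁| = 2.689 km/s.
Circular speed at r₂: v₂ = √(μ/r₂) = 19.730 km/s.
Transfer-orbit speed at r₂: v_p = √[μ(2/r₂ − 1/a_t)] = 22.981 km/s.
Second burn Δv₂ = |v₂ − v_p| = 3.251 km/s.
Δv = Δv₁ + Δv₂ = 2.689 + 3.251 = 5.940 km/s.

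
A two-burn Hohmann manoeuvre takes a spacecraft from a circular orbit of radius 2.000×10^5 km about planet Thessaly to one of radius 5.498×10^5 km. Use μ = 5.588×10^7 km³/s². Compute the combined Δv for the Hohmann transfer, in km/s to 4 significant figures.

Δv = 6.245 km/s

The Hohmann ellipse has a_t = (r₁ + r₂)/2 = 3.749×10^5 km.
Circular speed at r₁: v₁ = √(μ/r₁) = √(5.588×10^7/2.000×10^5) = 16.715 km/s.
On the transfer ellipse at r₁, vis-viva gives v_p = √[μ(2/r₁ − 1/a_t)] = 20.242 km/s.
First burn Δv₁ = |v_p − v₁| = 3.527 km/s.
At r₂, v₂ = √(μ/r₂) = 10.0815 km/s.
Transfer-orbit speed at r₂: v_a = √[μ(2/r₂ − 1/a_t)] = 7.36348 km/s.
Second burn Δv₂ = |v₂ − v_a| = 2.718 km/s.
Δv = Δv₁ + Δv₂ = 3.527 + 2.718 = 6.245 km/s.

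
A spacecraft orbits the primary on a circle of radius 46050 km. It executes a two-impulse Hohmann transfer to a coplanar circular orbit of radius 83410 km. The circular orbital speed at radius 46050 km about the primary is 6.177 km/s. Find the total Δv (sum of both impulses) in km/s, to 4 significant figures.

Δv = 1.553 km/s

From the circular-orbit relation v² = μ/r at r = 46050 km: μ = v²r = (6.177)² × 46050 = 1.75705×10^6 km³/s².
Semi-major axis of the transfer orbit: a_t = (46050 + 83410)/2 = 64730 km.
Circular speed at r₁: v₁ = √(μ/r₁) = √(1.75705×10^6/46050) = 6.1770 km/s.
On the transfer ellipse at r₁, vis-viva gives v_p = √[μ(2/r₁ − 1/a_t)] = 7.0119 km/s.
First burn Δv₁ = |v_p − v₁| = 0.8349 km/s.
At r₂, v₂ = √(μ/r₂) = 4.5897 km/s.
Transfer-orbit speed at r₂: v_a = √[μ(2/r₂ − 1/a_t)] = 3.8712 km/s.
Second burn Δv₂ = |v₂ − v_a| = 0.7185 km/s.
Δv = Δv₁ + Δv₂ = 0.8349 + 0.7185 = 1.553 km/s.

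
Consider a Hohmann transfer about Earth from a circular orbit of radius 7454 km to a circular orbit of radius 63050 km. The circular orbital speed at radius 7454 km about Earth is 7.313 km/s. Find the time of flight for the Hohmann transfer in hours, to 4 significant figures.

From the circular-orbit relation v² = μ/r at r = 7454 km: μ = v²r = (7.313)² × 7454 = 3.98640×10^5 km³/s².
Semi-major axis of the transfer orbit: a_t = (7454 + 63050)/2 = 35252 km.
Transfer time t = π√(a_t³/μ) = π√((35252)³ / 3.98640×10^5) = 32933 s.
Converting: 32933 s ÷ 3600 s/hour = 9.148 hours.

t = 9.148 hours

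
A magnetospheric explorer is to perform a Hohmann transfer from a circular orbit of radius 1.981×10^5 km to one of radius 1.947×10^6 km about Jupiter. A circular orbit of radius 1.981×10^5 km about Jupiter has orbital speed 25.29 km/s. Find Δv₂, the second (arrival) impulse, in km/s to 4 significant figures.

From the circular-orbit relation v² = μ/r at r = 1.981×10^5 km: μ = v²r = (25.29)² × 1.981×10^5 = 1.26702×10^8 km³/s².
Transfer-ellipse semi-major axis a_t = (r₁ + r₂)/2 = (1.981×10^5 + 1.947×10^6)/2 = 1.07255×10^6 km.
Circular speed at r = 1.947×10^6 km: v_c = √(μ/r) = 8.067 km/s.
Transfer-orbit speed at the same r (vis-viva, a = a_t): v_t = √[μ(2/r − 1/a_t)] = 3.467 km/s.
Δv₂ = |v_t − v_c| = |3.467 − 8.067| = 4.600 km/s.

Δv₂ = 4.600 km/s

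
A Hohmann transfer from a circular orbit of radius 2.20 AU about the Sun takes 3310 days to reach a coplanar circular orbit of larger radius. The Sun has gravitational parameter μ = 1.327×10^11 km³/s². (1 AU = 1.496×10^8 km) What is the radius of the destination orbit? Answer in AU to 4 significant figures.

In km: r₁ = 2.20 × 1.496×10^8 = 3.2912×10^8 km.
Transfer time t = 3310 days = 2.85984×10^8 s, and t = π√(a_t³/μ).
So a_t = (μ t²/π²)^(1/3) = (1.327×10^11 × (2.85984×10^8)² / π²)^(1/3) = 1.0322×10^9 km.
Since a_t = (r₁ + r₂)/2, r₂ = 2a_t − r₁ = 2×1.0322×10^9 − 3.2912×10^8 = 1.73528×10^9 km.
In AU: r₂ = 1.73528×10^9 / 1.496×10^8 = 11.60 AU.

r₂ = 11.60 AU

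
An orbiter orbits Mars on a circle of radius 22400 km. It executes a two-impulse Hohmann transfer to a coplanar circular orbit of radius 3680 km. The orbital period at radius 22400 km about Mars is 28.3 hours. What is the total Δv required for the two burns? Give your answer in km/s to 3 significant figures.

From Kepler's third law T² = 4π²r³/μ at r = 22400 km, T = 28.3 hours = 28.3 × 3600 s = 1.0188×10^5 s: μ = 4π²r³/T² = 42749.0 km³/s².
Transfer-ellipse semi-major axis a_t = (r₁ + r₂)/2 = (22400 + 3680)/2 = 13040 km.
Circular speed at r₁: v₁ = √(μ/r₁) = √(42749.0/22400) = 1.38146 km/s.
On the transfer ellipse at r₁, vis-viva equation gives v_a = √[μ(2/r₁ − 1/a_t)] = 0.733878 km/s.
First burn Δv₁ = |v_a − v₁| = 0.64758 km/s.
Circular speed at r₂: v₂ = √(μ/r₂) = 3.4083 km/s.
Transfer-orbit speed at r₂: v_p = √[μ(2/r₂ − 1/a_t)] = 4.4671 km/s.
Second burn Δv₂ = |v₂ − v_p| = 1.0588 km/s.
Total Δv = Δv₁ + Δv₂ = 1.706 km/s.

Δv = 1.71 km/s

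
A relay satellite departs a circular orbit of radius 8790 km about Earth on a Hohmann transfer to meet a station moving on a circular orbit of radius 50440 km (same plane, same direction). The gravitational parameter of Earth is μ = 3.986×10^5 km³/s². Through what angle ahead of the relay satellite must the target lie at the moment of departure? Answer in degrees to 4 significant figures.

Transfer-ellipse semi-major axis a_t = (r₁ + r₂)/2 = (8790 + 50440)/2 = 29615 km.
Transfer time t = π√(a_t³/μ) = 25360 s.
The target's mean motion on its circular orbit is ω₂ = √(μ/r₂³) = 5.5732×10^-5 rad/s.
Angle swept by the target during transfer: ω₂·t = 1.4134 rad = 80.98°.
The relay satellite traverses 180° on the transfer ellipse, so the target must lead by 180° − 80.98° = 99.02°.

φ = 99.02°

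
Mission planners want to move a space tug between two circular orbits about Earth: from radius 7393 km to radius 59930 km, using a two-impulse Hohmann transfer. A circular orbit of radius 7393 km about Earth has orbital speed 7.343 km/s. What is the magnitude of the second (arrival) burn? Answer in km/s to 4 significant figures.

Δv₂ = 1.370 km/s

From the circular-orbit relation v² = μ/r at r = 7393 km: μ = v²r = (7.343)² × 7393 = 3.98628×10^5 km³/s².
Semi-major axis of the transfer orbit: a_t = (7393 + 59930)/2 = 33661.5 km.
Circular speed at r = 59930 km: v_c = √(μ/r) = 2.579 km/s.
Vis-viva on the transfer ellipse at r = 59930 km gives v_t = √[μ(2/r − 1/a_t)] = 1.209 km/s.
Δv₂ = |v_t − v_c| = |1.209 − 2.579| = 1.370 km/s.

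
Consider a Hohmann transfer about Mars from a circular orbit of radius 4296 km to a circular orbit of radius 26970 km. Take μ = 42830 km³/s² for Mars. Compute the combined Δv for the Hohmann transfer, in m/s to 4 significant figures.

The Hohmann ellipse has a_t = (r₁ + r₂)/2 = 15633 km.
Circular speed at r₁: v₁ = √(μ/r₁) = √(42830/4296) = 3.1575 km/s.
On the transfer ellipse at r₁, v² = μ(2/r − 1/a) gives v_p = √[μ(2/r₁ − 1/a_t)] = 4.1473 km/s.
First burn Δv₁ = |v_p − v₁| = 0.9898 km/s.
Circular speed at r₂: v₂ = √(μ/r₂) = 1.2602 km/s.
Transfer-orbit speed at r₂: v_a = √[μ(2/r₂ − 1/a_t)] = 0.66061 km/s.
Second burn Δv₂ = |v₂ − v_a| = 0.5996 km/s.
Total Δv = Δv₁ + Δv₂ = 1.589 km/s.

Δv = 1589 m/s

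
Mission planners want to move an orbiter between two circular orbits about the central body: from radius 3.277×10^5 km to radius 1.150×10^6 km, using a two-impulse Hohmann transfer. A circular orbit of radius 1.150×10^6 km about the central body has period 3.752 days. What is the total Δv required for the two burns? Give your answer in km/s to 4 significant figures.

From Kepler's third law T² = 4π²r³/μ at r = 1.150×10^6 km, T = 3.752 days = 3.752 × 86400 s = 3.241728×10^5 s: μ = 4π²r³/T² = 5.71347×10^8 km³/s².
Transfer-ellipse semi-major axis a_t = (r₁ + r₂)/2 = (3.277×10^5 + 1.150×10^6)/2 = 7.3885×10^5 km.
Circular speed at r₁: v₁ = √(μ/r₁) = √(5.71347×10^8/3.277×10^5) = 41.755 km/s.
Transfer-orbit speed at r₁ (vis-viva): v_p = √[μ(2/r₁ − 1/a_t)] = 52.093 km/s.
First burn Δv₁ = |v_p − v₁| = 10.338 km/s.
At r₂, v₂ = √(μ/r₂) = 22.28954 km/s.
Transfer-orbit speed at r₂: v_a = √[μ(2/r₂ − 1/a_t)] = 14.84435 km/s.
Second burn Δv₂ = |v₂ − v_a| = 7.4452 km/s.
Total Δv = Δv₁ + Δv₂ = 17.78 km/s.

Δv = 17.78 km/s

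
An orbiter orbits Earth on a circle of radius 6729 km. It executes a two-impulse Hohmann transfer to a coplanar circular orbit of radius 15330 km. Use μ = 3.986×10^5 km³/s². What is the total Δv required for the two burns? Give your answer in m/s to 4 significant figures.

Δv = 2494 m/s

Transfer-ellipse semi-major axis a_t = (r₁ + r₂)/2 = (6729 + 15330)/2 = 11029.5 km.
At r₁ the circular-orbit speed is v₁ = √(μ/r₁) = 7.69650 km/s.
Transfer-orbit speed at r₁ (v² = μ(2/r − 1/a)): v_p = √[μ(2/r₁ − 1/a_t)] = 9.07374 km/s.
First burn Δv₁ = |v_p − v₁| = 1.37724 km/s.
Circular speed at r₂: v₂ = √(μ/r₂) = 5.09915 km/s.
Transfer-orbit speed at r₂: v_a = √[μ(2/r₂ − 1/a_t)] = 3.98286 km/s.
Second burn Δv₂ = |v₂ − v_a| = 1.11629 km/s.
Total Δv = Δv₁ + Δv₂ = 2.494 km/s.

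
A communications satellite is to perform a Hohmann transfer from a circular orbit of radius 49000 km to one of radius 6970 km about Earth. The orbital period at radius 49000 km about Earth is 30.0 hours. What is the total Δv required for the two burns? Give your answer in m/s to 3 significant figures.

From Kepler's third law T² = 4π²r³/μ at r = 49000 km, T = 30.0 hours = 30.0 × 3600 s = 1.080×10^5 s: μ = 4π²r³/T² = 3.98199×10^5 km³/s².
Semi-major axis of the transfer orbit: a_t = (49000 + 6970)/2 = 27985 km.
Circular speed at r₁: v₁ = √(μ/r₁) = √(3.98199×10^5/49000) = 2.851 km/s.
Transfer-orbit speed at r₁ (vis-viva): v_a = √[μ(2/r₁ − 1/a_t)] = 1.423 km/s.
First burn Δv₁ = |v_a − v₁| = 1.428 km/s.
Circular speed at r₂: v₂ = √(μ/r₂) = 7.55847 km/s.
Transfer-orbit speed at r₂: v_p = √[μ(2/r₂ − 1/a_t)] = 10.0016 km/s.
Second burn Δv₂ = |v₂ − v_p| = 2.443 km/s.
Δv = Δv₁ + Δv₂ = 1.428 + 2.443 = 3.871 km/s.

Δv = 3870 m/s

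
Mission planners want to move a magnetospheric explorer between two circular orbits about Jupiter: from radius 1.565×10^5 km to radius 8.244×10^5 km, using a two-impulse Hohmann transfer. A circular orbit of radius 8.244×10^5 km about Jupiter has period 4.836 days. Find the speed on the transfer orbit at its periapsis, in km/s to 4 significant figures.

From Kepler's third law T² = 4π²r³/μ at r = 8.244×10^5 km, T = 4.836 days = 4.836 × 86400 s = 4.178304×10^5 s: μ = 4π²r³/T² = 1.26699×10^8 km³/s².
Transfer-ellipse semi-major axis a_t = (r₁ + r₂)/2 = (1.565×10^5 + 8.244×10^5)/2 = 4.9045×10^5 km.
At periapsis, r = 1.565×10^5 km.
Vis-viva: v = √[μ(2/r − 1/a_t)] = √[1.26699×10^8 × (2/1.565×10^5 − 1/4.9045×10^5)] = 36.89 km/s.

v = 36.89 km/s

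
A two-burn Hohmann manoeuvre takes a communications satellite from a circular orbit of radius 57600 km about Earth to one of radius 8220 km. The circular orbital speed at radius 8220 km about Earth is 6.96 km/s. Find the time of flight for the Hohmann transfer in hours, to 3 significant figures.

From the circular-orbit relation v² = μ/r at r = 8220 km: μ = v²r = (6.96)² × 8220 = 3.98190×10^5 km³/s².
Transfer-ellipse semi-major axis a_t = (r₁ + r₂)/2 = (57600 + 8220)/2 = 32910 km.
Half the transfer-orbit period gives t = π√(a_t³/μ) = 29720 s.
Converting: 29720 s ÷ 3600 s/hour = 8.26 hours.

t = 8.26 hours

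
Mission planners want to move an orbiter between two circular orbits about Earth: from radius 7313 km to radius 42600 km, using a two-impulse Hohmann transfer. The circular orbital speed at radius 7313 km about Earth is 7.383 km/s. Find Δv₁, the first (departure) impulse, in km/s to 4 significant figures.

From the circular-orbit relation v² = μ/r at r = 7313 km: μ = v²r = (7.383)² × 7313 = 3.98622×10^5 km³/s².
Transfer-ellipse semi-major axis a_t = (r₁ + r₂)/2 = (7313 + 42600)/2 = 24956.5 km.
On the circular orbit at r = 7313 km, v_c = √(μ/r) = 7.383 km/s.
Vis-viva on the transfer ellipse at r = 7313 km gives v_t = √[μ(2/r − 1/a_t)] = 9.646 km/s.
Δv₁ = |v_t − v_c| = |9.646 − 7.383| = 2.263 km/s.

Δv₁ = 2.263 km/s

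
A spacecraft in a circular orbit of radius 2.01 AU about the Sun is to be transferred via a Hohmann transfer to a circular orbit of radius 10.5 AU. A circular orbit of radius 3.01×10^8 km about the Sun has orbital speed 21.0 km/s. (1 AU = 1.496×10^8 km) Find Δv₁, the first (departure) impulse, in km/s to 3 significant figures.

From the circular-orbit relation v² = μ/r at r = 3.01×10^8 km: μ = v²r = (21.0)² × 3.01×10^8 = 1.32741×10^11 km³/s².
In km: r₁ = 2.01 × 1.496×10^8 = 3.00696×10^8 km; r₂ = 10.5 × 1.496×10^8 = 1.5708×10^9 km.
The Hohmann ellipse has a_t = (r₁ + r₂)/2 = 9.35748×10^8 km.
Circular speed at r = 3.00696×10^8 km: v_c = √(μ/r) = 21.011 km/s.
Transfer-orbit speed at the same r (vis-viva, a = a_t): v_t = √[μ(2/r − 1/a_t)] = 27.222 km/s.
Δv₁ = |v_t − v_c| = |27.222 − 21.011| = 6.211 km/s.

Δv₁ = 6.21 km/s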